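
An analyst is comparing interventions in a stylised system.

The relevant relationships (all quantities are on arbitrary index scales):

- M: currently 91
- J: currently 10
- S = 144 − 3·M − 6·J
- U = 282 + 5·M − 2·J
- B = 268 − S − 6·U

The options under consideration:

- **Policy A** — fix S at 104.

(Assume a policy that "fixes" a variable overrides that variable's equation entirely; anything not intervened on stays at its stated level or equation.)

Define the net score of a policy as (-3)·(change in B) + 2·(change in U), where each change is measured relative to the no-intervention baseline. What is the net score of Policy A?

Baseline:
  M = 91
  J = 10
  S = 144 − 3·91 − 6·10 = -189
  U = 282 + 5·91 − 2·10 = 717
  B = 268 − (-189) − 6·717 = -3845
Policy A (S := 104):
  M = 91
  J = 10
  S = 104
  U = 282 + 5·91 − 2·10 = 717
  B = 268 − 104 − 6·717 = -4138
ΔB = -4138 − (-3845) = -293; ΔU = 717 − 717 = 0
Score = (-3)·(-293) + 2·0 = 879

879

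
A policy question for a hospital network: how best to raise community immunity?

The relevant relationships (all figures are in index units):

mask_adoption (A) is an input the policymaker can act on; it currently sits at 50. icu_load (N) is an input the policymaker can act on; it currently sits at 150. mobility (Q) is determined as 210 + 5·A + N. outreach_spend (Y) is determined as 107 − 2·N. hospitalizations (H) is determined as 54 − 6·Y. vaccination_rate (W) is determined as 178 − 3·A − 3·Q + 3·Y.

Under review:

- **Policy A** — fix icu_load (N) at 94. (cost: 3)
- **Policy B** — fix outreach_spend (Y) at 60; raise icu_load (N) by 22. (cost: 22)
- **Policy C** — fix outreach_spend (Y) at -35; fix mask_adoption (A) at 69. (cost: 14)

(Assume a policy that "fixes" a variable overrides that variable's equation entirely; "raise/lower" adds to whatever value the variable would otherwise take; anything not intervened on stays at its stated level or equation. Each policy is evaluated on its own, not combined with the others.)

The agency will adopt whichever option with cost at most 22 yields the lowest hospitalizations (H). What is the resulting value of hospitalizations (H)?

Policy A (N := 94):
  N = 94
  Y = 107 − 2·94 = -81
  H = 54 − 6·(-81) = 540
Policy B (Y := 60, N + 22):
  N = 150 + 22 = 172
  Y = 60
  H = 54 − 6·60 = -306
Policy C (Y := -35, A := 69):
  N = 150
  Y = -35
  H = 54 − 6·(-35) = 264
Comparing — Policy A: H=540, Policy B: H=-306, Policy C: H=264. Lowest is -306 (Policy B).

-306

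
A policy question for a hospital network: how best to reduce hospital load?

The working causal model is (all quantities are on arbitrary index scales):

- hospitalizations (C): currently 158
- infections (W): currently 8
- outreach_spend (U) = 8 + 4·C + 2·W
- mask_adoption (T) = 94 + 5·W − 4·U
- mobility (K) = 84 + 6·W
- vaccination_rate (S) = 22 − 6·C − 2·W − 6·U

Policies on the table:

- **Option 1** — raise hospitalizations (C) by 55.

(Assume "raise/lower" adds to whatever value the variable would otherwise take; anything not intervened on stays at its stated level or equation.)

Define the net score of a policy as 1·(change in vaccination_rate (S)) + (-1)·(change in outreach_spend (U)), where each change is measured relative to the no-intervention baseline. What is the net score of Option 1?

Baseline:
  C = 158
  W = 8
  U = 8 + 4·158 + 2·8 = 656
  S = 22 − 6·158 − 2·8 − 6·656 = -4878
Option 1 (C + 55):
  C = 158 + 55 = 213
  W = 8
  U = 8 + 4·213 + 2·8 = 876
  S = 22 − 6·213 − 2·8 − 6·876 = -6528
ΔS = -6528 − (-4878) = -1650; ΔU = 876 − 656 = 220
Score = 1·(-1650) + (-1)·220 = -1870

-1870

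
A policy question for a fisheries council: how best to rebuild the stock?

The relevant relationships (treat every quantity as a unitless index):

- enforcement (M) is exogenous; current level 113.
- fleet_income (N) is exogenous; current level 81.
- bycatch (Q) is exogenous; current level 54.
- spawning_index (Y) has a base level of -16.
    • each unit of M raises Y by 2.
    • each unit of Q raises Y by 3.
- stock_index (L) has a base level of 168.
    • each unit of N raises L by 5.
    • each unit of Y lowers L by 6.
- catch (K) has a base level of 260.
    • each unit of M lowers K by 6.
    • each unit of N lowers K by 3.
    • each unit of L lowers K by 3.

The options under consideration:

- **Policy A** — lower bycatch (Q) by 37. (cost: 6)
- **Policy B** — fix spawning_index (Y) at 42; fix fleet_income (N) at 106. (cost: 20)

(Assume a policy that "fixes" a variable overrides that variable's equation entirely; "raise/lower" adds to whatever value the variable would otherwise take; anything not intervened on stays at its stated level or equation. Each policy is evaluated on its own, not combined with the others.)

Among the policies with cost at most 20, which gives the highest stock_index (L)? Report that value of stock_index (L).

446

Policy A (Q − 37):
  M = 113
  N = 81
  Q = 54 − 37 = 17
  Y = -16 + 2·113 + 3·17 = 261
  L = 168 + 5·81 − 6·261 = -993
Policy B (Y := 42, N := 106):
  M = 113
  N = 106
  Q = 54
  Y = 42
  L = 168 + 5·106 − 6·42 = 446
Comparing — Policy A: L=-993, Policy B: L=446. Highest is 446 (Policy B).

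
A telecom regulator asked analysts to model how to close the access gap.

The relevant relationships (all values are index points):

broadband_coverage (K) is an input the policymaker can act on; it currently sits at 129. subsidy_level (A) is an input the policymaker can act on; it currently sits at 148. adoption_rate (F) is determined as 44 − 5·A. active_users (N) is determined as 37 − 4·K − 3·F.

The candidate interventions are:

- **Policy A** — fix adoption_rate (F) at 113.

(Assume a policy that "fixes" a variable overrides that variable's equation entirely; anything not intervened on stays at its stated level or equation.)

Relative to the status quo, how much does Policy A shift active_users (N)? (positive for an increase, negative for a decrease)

Baseline:
  K = 129
  A = 148
  F = 44 − 5·148 = -696
  N = 37 − 4·129 − 3·(-696) = 1609
Policy A (F := 113):
  K = 129
  A = 148
  F = 113
  N = 37 − 4·129 − 3·113 = -818
Change in N: -818 − 1609 = -2427

-2427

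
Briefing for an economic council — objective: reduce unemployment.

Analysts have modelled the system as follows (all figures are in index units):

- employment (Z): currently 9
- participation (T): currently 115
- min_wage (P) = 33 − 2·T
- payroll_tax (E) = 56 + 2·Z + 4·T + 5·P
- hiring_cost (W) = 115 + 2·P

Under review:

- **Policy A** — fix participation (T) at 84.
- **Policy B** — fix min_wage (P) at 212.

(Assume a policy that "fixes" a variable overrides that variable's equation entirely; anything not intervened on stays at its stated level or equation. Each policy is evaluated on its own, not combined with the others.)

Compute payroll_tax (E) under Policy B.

Policy B (P := 212):
  Z = 9
  T = 115
  P = 212
  E = 56 + 2·9 + 4·115 + 5·212 = 1594

1594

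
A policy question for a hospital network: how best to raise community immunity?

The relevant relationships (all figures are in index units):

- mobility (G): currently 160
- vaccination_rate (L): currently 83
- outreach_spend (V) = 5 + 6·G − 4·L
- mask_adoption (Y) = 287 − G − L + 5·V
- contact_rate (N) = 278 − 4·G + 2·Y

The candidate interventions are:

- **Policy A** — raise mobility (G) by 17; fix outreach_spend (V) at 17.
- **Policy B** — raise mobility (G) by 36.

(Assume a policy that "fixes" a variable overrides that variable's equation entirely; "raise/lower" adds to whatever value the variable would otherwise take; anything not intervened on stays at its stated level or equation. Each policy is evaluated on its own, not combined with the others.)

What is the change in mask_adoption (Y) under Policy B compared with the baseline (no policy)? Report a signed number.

Baseline:
  G = 160
  L = 83
  V = 5 + 6·160 − 4·83 = 633
  Y = 287 − 160 − 83 + 5·633 = 3209
Policy B (G + 36):
  G = 160 + 36 = 196
  L = 83
  V = 5 + 6·196 − 4·83 = 849
  Y = 287 − 196 − 83 + 5·849 = 4253
Change in Y: 4253 − 3209 = 1044

1044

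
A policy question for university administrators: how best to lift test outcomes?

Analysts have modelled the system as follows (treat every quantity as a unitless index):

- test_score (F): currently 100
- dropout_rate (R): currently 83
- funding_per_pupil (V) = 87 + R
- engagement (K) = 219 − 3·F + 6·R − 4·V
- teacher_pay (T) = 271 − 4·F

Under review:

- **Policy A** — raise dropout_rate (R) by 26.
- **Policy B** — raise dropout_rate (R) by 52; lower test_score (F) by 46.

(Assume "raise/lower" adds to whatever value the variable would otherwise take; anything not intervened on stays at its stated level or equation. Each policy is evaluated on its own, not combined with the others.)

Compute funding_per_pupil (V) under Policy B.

Policy B (R + 52, F − 46):
  R = 83 + 52 = 135
  V = 87 + 135 = 222

222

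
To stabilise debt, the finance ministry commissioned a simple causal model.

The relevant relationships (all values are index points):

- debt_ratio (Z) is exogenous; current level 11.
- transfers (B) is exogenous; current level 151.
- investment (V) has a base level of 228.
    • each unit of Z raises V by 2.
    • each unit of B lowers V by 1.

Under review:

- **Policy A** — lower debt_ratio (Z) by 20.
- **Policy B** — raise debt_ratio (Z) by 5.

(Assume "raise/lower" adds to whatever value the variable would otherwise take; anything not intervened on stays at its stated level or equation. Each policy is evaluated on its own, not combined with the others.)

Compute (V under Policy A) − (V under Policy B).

-50

Policy A (Z − 20):
  Z = 11 − 20 = -9
  B = 151
  V = 228 + 2·(-9) − 151 = 59
Policy B (Z + 5):
  Z = 11 + 5 = 16
  B = 151
  V = 228 + 2·16 − 151 = 109
V: 59 − 109 = -50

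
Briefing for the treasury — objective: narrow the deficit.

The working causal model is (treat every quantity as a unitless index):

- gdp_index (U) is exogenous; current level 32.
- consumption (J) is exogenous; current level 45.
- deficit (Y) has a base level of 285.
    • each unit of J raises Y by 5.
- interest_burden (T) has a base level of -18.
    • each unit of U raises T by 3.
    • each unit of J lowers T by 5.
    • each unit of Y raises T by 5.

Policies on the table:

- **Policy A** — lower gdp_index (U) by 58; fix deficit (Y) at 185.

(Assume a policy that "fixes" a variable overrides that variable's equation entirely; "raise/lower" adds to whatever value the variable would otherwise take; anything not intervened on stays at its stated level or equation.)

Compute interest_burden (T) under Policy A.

604

Policy A (U − 58, Y := 185):
  U = 32 − 58 = -26
  J = 45
  Y = 185
  T = -18 + 3·(-26) − 5·45 + 5·185 = 604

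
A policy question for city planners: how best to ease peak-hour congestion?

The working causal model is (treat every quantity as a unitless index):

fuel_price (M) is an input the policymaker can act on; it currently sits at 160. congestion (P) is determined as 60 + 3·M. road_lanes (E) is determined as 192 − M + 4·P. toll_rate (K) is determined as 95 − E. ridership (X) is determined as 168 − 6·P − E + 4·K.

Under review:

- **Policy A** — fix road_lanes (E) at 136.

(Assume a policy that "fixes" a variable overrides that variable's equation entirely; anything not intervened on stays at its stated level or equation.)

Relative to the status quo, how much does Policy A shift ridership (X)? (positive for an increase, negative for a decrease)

10280

Baseline:
  M = 160
  P = 60 + 3·160 = 540
  E = 192 − 160 + 4·540 = 2192
  K = 95 − 2192 = -2097
  X = 168 − 6·540 − 2192 + 4·(-2097) = -13652
Policy A (E := 136):
  M = 160
  P = 60 + 3·160 = 540
  E = 136
  K = 95 − 136 = -41
  X = 168 − 6·540 − 136 + 4·(-41) = -3372
Change in X: -3372 − (-13652) = 10280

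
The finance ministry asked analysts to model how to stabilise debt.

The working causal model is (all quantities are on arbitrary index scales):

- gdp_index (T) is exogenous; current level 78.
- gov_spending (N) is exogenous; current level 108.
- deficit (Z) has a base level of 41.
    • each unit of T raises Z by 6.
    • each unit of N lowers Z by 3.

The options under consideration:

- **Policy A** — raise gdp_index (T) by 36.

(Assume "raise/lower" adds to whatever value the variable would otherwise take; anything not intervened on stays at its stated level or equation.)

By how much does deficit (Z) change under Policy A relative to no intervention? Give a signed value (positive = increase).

216

Baseline:
  T = 78
  N = 108
  Z = 41 + 6·78 − 3·108 = 185
Policy A (T + 36):
  T = 78 + 36 = 114
  N = 108
  Z = 41 + 6·114 − 3·108 = 401
Change in Z: 401 − 185 = 216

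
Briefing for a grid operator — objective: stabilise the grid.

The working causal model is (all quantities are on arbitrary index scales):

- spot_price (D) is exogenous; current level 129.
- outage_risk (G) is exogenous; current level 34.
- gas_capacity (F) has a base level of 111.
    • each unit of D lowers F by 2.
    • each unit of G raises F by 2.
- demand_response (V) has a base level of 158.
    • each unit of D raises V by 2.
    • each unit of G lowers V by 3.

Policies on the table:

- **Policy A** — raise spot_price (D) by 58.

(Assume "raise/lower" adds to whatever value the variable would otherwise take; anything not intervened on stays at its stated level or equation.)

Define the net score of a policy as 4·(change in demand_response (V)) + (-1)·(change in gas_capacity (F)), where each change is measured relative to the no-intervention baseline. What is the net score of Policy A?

Baseline:
  D = 129
  G = 34
  F = 111 − 2·129 + 2·34 = -79
  V = 158 + 2·129 − 3·34 = 314
Policy A (D + 58):
  D = 129 + 58 = 187
  G = 34
  F = 111 − 2·187 + 2·34 = -195
  V = 158 + 2·187 − 3·34 = 430
ΔV = 430 − 314 = 116; ΔF = -195 − (-79) = -116
Score = 4·116 + (-1)·(-116) = 580

580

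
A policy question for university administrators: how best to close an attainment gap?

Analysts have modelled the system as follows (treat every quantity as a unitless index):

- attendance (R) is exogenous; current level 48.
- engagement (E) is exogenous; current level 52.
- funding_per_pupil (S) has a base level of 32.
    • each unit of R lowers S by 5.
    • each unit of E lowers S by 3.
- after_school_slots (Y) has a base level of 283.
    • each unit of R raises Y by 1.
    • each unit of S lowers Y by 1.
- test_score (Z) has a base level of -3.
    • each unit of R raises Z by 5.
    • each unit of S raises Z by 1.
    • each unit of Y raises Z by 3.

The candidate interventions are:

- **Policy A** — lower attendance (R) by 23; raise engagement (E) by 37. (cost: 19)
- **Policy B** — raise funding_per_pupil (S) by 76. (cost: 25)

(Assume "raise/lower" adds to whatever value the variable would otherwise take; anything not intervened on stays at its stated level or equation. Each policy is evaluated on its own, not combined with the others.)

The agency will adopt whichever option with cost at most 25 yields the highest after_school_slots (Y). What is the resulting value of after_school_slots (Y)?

668

Policy A (R − 23, E + 37):
  R = 48 − 23 = 25
  E = 52 + 37 = 89
  S = 32 − 5·25 − 3·89 = -360
  Y = 283 + 25 − (-360) = 668
Policy B (S + 76):
  R = 48
  E = 52
  S = 32 − 5·48 − 3·52 (+76 from intervention) = -288
  Y = 283 + 48 − (-288) = 619
Comparing — Policy A: Y=668, Policy B: Y=619. Highest is 668 (Policy A).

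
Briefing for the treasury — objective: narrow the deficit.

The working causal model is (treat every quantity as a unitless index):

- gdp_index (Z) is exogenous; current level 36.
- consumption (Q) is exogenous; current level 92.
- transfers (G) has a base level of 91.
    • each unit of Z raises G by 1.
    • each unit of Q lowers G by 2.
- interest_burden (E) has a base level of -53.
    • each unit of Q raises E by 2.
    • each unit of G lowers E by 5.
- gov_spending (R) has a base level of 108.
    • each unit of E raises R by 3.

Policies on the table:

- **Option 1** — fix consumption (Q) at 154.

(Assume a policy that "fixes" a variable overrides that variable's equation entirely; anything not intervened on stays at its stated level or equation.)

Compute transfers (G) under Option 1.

-181

Option 1 (Q := 154):
  Z = 36
  Q = 154
  G = 91 + 36 − 2·154 = -181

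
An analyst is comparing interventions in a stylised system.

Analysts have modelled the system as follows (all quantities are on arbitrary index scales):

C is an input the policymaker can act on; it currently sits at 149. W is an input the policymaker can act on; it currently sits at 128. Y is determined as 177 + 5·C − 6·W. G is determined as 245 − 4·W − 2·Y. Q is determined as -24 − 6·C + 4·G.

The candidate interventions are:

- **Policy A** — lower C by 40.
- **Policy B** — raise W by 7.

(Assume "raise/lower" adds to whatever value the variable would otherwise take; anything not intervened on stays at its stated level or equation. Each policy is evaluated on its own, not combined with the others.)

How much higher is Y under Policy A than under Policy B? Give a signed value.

Policy A (C − 40):
  C = 149 − 40 = 109
  W = 128
  Y = 177 + 5·109 − 6·128 = -46
Policy B (W + 7):
  C = 149
  W = 128 + 7 = 135
  Y = 177 + 5·149 − 6·135 = 112
Y: -46 − 112 = -158

-158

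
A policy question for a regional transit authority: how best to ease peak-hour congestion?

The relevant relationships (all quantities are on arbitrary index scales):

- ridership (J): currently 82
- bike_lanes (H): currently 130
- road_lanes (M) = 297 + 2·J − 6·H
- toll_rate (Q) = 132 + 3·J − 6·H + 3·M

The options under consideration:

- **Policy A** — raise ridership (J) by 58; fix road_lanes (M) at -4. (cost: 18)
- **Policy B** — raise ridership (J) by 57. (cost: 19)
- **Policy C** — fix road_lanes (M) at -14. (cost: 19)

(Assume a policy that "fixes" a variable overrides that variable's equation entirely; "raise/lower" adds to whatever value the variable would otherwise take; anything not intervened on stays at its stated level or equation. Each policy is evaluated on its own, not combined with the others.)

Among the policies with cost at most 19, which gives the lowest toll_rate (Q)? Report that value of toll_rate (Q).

-846

Policy A (J + 58, M := -4):
  J = 82 + 58 = 140
  H = 130
  M = -4
  Q = 132 + 3·140 − 6·130 + 3·(-4) = -240
Policy B (J + 57):
  J = 82 + 57 = 139
  H = 130
  M = 297 + 2·139 − 6·130 = -205
  Q = 132 + 3·139 − 6·130 + 3·(-205) = -846
Policy C (M := -14):
  J = 82
  H = 130
  M = -14
  Q = 132 + 3·82 − 6·130 + 3·(-14) = -444
Comparing — Policy A: Q=-240, Policy B: Q=-846, Policy C: Q=-444. Lowest is -846 (Policy B).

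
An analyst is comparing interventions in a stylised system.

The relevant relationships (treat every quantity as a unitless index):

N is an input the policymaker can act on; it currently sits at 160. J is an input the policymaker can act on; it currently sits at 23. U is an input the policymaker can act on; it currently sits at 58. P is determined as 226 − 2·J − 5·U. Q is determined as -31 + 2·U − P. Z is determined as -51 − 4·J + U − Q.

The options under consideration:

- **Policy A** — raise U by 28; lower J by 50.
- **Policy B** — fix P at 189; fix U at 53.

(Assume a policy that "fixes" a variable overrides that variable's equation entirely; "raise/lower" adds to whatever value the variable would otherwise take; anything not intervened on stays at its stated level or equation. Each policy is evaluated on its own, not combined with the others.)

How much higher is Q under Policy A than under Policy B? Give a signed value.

Policy A (U + 28, J − 50):
  J = 23 − 50 = -27
  U = 58 + 28 = 86
  P = 226 − 2·(-27) − 5·86 = -150
  Q = -31 + 2·86 − (-150) = 291
Policy B (P := 189, U := 53):
  J = 23
  U = 53
  P = 189
  Q = -31 + 2·53 − 189 = -114
Q: 291 − (-114) = 405

405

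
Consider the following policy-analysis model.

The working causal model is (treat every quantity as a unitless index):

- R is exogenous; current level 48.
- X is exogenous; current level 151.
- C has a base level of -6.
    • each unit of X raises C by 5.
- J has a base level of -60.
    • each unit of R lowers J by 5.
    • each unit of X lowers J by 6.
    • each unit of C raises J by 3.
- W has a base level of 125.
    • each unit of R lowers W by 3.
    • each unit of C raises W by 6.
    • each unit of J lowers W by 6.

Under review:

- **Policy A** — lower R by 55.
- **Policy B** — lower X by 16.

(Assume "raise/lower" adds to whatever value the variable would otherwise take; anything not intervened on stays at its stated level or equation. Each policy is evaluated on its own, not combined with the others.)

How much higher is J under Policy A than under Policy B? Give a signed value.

419

Policy A (R − 55):
  R = 48 − 55 = -7
  X = 151
  C = -6 + 5·151 = 749
  J = -60 − 5·(-7) − 6·151 + 3·749 = 1316
Policy B (X − 16):
  R = 48
  X = 151 − 16 = 135
  C = -6 + 5·135 = 669
  J = -60 − 5·48 − 6·135 + 3·669 = 897
J: 1316 − 897 = 419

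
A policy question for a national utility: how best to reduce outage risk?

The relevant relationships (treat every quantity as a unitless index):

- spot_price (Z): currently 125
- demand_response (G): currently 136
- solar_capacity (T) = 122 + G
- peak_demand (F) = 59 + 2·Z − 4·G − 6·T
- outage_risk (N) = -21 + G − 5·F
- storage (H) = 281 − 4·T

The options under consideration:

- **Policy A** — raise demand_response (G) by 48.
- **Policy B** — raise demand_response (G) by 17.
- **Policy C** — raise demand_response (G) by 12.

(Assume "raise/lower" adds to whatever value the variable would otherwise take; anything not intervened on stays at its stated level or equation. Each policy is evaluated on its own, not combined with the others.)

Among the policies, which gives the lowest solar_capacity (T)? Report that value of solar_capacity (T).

270

Policy A (G + 48):
  G = 136 + 48 = 184
  T = 122 + 184 = 306
Policy B (G + 17):
  G = 136 + 17 = 153
  T = 122 + 153 = 275
Policy C (G + 12):
  G = 136 + 12 = 148
  T = 122 + 148 = 270
Comparing — Policy A: T=306, Policy B: T=275, Policy C: T=270. Lowest is 270 (Policy C).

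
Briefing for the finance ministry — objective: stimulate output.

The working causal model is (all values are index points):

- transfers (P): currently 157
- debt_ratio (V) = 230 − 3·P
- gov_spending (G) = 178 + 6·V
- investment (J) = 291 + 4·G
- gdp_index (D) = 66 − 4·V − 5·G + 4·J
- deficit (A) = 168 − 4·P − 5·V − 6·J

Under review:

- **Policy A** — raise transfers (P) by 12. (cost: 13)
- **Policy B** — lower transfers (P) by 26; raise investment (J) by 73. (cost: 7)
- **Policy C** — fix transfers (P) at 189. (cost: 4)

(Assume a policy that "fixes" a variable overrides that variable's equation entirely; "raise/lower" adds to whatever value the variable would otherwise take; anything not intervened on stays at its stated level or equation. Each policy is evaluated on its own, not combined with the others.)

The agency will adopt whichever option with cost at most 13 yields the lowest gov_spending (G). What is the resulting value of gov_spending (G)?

-1844

Policy A (P + 12):
  P = 157 + 12 = 169
  V = 230 − 3·169 = -277
  G = 178 + 6·(-277) = -1484
Policy B (P − 26, J + 73):
  P = 157 − 26 = 131
  V = 230 − 3·131 = -163
  G = 178 + 6·(-163) = -800
Policy C (P := 189):
  P = 189
  V = 230 − 3·189 = -337
  G = 178 + 6·(-337) = -1844
Comparing — Policy A: G=-1484, Policy B: G=-800, Policy C: G=-1844. Lowest is -1844 (Policy C).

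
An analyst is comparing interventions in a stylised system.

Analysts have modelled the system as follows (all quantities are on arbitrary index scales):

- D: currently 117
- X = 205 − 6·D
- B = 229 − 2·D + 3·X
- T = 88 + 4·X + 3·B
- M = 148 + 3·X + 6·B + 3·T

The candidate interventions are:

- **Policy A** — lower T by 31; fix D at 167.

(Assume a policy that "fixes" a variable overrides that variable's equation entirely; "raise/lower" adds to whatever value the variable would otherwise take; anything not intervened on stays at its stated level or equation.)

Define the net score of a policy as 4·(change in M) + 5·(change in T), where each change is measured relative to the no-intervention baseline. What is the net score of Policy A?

-99527

Baseline:
  D = 117
  X = 205 − 6·117 = -497
  B = 229 − 2·117 + 3·(-497) = -1496
  T = 88 + 4·(-497) + 3·(-1496) = -6388
  M = 148 + 3·(-497) + 6·(-1496) + 3·(-6388) = -29483
Policy A (T − 31, D := 167):
  D = 167
  X = 205 − 6·167 = -797
  B = 229 − 2·167 + 3·(-797) = -2496
  T = 88 + 4·(-797) + 3·(-2496) (−31 from intervention) = -10619
  M = 148 + 3·(-797) + 6·(-2496) + 3·(-10619) = -49076
ΔM = -49076 − (-29483) = -19593; ΔT = -10619 − (-6388) = -4231
Score = 4·(-19593) + 5·(-4231) = -99527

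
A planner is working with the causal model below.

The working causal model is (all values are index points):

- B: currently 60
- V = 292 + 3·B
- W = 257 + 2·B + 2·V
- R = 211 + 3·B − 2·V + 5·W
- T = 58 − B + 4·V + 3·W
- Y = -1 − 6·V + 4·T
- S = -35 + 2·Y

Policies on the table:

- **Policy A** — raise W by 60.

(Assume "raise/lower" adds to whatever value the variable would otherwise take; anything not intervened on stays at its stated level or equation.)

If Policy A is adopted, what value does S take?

Policy A (W + 60):
  B = 60
  V = 292 + 3·60 = 472
  W = 257 + 2·60 + 2·472 (+60 from intervention) = 1381
  T = 58 − 60 + 4·472 + 3·1381 = 6029
  Y = -1 − 6·472 + 4·6029 = 21283
  S = -35 + 2·21283 = 42531

42531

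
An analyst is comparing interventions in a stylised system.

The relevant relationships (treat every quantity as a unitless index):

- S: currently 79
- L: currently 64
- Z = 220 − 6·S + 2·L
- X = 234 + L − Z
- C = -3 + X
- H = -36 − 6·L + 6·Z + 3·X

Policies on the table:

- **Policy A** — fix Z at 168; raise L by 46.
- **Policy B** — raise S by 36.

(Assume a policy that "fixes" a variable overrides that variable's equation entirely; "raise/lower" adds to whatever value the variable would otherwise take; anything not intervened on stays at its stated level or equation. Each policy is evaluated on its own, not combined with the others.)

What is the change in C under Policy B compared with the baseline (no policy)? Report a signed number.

Baseline:
  S = 79
  L = 64
  Z = 220 − 6·79 + 2·64 = -126
  X = 234 + 64 − (-126) = 424
  C = -3 + 424 = 421
Policy B (S + 36):
  S = 79 + 36 = 115
  L = 64
  Z = 220 − 6·115 + 2·64 = -342
  X = 234 + 64 − (-342) = 640
  C = -3 + 640 = 637
Change in C: 637 − 421 = 216

216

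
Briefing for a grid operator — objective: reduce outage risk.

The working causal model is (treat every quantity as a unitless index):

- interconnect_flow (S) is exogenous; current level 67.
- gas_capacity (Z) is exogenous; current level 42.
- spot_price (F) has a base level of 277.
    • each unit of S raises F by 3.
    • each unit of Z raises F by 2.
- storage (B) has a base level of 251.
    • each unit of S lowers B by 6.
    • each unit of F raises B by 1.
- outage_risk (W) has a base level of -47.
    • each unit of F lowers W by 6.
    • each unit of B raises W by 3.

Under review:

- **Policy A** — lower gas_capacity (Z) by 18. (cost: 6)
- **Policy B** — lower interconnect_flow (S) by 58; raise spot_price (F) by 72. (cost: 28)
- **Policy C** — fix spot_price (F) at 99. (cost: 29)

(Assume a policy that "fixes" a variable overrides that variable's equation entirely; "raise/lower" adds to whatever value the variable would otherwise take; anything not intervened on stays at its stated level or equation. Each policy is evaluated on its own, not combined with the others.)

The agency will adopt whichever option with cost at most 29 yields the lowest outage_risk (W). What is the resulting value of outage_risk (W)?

Policy A (Z − 18):
  S = 67
  Z = 42 − 18 = 24
  F = 277 + 3·67 + 2·24 = 526
  B = 251 − 6·67 + 526 = 375
  W = -47 − 6·526 + 3·375 = -2078
Policy B (S − 58, F + 72):
  S = 67 − 58 = 9
  Z = 42
  F = 277 + 3·9 + 2·42 (+72 from intervention) = 460
  B = 251 − 6·9 + 460 = 657
  W = -47 − 6·460 + 3·657 = -836
Policy C (F := 99):
  S = 67
  Z = 42
  F = 99
  B = 251 − 6·67 + 99 = -52
  W = -47 − 6·99 + 3·(-52) = -797
Comparing — Policy A: W=-2078, Policy B: W=-836, Policy C: W=-797. Lowest is -2078 (Policy A).

-2078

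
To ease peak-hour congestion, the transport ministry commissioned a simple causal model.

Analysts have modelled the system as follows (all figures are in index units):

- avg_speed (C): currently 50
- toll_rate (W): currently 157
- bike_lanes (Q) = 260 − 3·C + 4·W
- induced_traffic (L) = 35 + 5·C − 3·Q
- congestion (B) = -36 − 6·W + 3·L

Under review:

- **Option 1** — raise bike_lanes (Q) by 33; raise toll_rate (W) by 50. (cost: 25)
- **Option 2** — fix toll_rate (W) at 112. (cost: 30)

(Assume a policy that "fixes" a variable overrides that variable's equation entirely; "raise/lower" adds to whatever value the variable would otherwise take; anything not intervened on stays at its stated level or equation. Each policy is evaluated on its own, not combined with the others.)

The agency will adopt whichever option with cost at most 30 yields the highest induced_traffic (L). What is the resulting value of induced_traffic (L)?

Option 1 (Q + 33, W + 50):
  C = 50
  W = 157 + 50 = 207
  Q = 260 − 3·50 + 4·207 (+33 from intervention) = 971
  L = 35 + 5·50 − 3·971 = -2628
Option 2 (W := 112):
  C = 50
  W = 112
  Q = 260 − 3·50 + 4·112 = 558
  L = 35 + 5·50 − 3·558 = -1389
Comparing — Option 1: L=-2628, Option 2: L=-1389. Highest is -1389 (Option 2).

-1389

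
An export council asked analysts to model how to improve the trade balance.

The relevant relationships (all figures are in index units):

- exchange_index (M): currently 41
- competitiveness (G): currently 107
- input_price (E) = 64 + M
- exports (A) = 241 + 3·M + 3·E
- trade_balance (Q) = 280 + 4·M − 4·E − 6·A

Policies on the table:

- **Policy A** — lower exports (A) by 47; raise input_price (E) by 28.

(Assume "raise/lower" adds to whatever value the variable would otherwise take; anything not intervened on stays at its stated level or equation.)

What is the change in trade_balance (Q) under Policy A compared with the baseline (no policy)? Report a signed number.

Baseline:
  M = 41
  E = 64 + 41 = 105
  A = 241 + 3·41 + 3·105 = 679
  Q = 280 + 4·41 − 4·105 − 6·679 = -4050
Policy A (A − 47, E + 28):
  M = 41
  E = 64 + 41 (+28 from intervention) = 133
  A = 241 + 3·41 + 3·133 (−47 from intervention) = 716
  Q = 280 + 4·41 − 4·133 − 6·716 = -4384
Change in Q: -4384 − (-4050) = -334

-334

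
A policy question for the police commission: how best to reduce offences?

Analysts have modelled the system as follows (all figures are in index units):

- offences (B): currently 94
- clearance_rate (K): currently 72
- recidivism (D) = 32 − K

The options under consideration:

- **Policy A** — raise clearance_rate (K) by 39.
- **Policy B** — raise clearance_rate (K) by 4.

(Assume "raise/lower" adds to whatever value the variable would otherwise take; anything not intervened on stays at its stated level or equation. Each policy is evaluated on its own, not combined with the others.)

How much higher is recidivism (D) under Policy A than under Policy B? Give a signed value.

Policy A (K + 39):
  K = 72 + 39 = 111
  D = 32 − 111 = -79
Policy B (K + 4):
  K = 72 + 4 = 76
  D = 32 − 76 = -44
D: -79 − (-44) = -35

-35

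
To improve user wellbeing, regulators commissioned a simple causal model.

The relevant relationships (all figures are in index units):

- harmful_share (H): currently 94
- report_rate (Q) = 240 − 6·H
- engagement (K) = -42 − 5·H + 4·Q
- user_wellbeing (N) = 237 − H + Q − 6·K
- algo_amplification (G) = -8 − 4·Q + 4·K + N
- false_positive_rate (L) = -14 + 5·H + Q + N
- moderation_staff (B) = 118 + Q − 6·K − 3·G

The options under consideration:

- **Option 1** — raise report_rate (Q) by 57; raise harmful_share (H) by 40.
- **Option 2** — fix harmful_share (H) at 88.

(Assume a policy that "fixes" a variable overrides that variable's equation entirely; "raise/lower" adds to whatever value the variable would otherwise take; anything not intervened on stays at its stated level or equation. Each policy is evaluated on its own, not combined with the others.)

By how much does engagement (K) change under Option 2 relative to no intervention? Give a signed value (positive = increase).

Baseline:
  H = 94
  Q = 240 − 6·94 = -324
  K = -42 − 5·94 + 4·(-324) = -1808
Option 2 (H := 88):
  H = 88
  Q = 240 − 6·88 = -288
  K = -42 − 5·88 + 4·(-288) = -1634
Change in K: -1634 − (-1808) = 174

174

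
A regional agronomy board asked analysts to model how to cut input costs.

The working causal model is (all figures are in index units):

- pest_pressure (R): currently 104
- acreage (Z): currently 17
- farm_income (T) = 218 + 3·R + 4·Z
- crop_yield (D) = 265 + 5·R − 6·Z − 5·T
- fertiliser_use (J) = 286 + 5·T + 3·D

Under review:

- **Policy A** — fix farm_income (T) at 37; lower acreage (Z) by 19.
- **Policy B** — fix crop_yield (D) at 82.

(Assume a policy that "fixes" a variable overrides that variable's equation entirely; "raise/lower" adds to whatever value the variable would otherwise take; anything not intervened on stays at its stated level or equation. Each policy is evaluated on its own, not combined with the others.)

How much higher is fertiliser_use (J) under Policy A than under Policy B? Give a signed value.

Policy A (T := 37, Z − 19):
  R = 104
  Z = 17 − 19 = -2
  T = 37
  D = 265 + 5·104 − 6·(-2) − 5·37 = 612
  J = 286 + 5·37 + 3·612 = 2307
Policy B (D := 82):
  R = 104
  Z = 17
  T = 218 + 3·104 + 4·17 = 598
  D = 82
  J = 286 + 5·598 + 3·82 = 3522
J: 2307 − 3522 = -1215

-1215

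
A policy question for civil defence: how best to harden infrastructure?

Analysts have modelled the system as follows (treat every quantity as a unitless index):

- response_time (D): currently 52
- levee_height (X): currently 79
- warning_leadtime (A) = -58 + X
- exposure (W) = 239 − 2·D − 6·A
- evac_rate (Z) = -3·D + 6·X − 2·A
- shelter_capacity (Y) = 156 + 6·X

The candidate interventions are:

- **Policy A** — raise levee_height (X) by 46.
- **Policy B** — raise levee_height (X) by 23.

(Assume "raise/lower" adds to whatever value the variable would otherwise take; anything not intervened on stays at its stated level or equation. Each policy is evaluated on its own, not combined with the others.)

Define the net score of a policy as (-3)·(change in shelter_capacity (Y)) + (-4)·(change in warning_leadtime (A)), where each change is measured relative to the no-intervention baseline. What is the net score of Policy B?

Baseline:
  X = 79
  A = -58 + 79 = 21
  Y = 156 + 6·79 = 630
Policy B (X + 23):
  X = 79 + 23 = 102
  A = -58 + 102 = 44
  Y = 156 + 6·102 = 768
ΔY = 768 − 630 = 138; ΔA = 44 − 21 = 23
Score = (-3)·138 + (-4)·23 = -506

-506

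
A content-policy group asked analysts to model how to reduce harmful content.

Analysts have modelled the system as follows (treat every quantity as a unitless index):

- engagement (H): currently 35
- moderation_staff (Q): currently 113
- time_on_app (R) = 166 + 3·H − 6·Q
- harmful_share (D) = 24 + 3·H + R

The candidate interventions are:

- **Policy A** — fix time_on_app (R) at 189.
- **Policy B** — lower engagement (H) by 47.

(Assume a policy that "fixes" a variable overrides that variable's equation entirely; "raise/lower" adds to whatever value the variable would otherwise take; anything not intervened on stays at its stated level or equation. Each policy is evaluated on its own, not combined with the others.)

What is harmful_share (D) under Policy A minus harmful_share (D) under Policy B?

Policy A (R := 189):
  H = 35
  Q = 113
  R = 189
  D = 24 + 3·35 + 189 = 318
Policy B (H − 47):
  H = 35 − 47 = -12
  Q = 113
  R = 166 + 3·(-12) − 6·113 = -548
  D = 24 + 3·(-12) + (-548) = -560
D: 318 − (-560) = 878

878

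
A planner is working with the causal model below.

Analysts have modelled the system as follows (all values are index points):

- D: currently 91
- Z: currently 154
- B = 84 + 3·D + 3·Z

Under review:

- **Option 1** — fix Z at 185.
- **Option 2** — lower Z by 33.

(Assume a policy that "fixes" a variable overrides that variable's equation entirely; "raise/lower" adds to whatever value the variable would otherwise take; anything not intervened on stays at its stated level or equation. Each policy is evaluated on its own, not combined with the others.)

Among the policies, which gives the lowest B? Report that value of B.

720

Option 1 (Z := 185):
  D = 91
  Z = 185
  B = 84 + 3·91 + 3·185 = 912
Option 2 (Z − 33):
  D = 91
  Z = 154 − 33 = 121
  B = 84 + 3·91 + 3·121 = 720
Comparing — Option 1: B=912, Option 2: B=720. Lowest is 720 (Option 2).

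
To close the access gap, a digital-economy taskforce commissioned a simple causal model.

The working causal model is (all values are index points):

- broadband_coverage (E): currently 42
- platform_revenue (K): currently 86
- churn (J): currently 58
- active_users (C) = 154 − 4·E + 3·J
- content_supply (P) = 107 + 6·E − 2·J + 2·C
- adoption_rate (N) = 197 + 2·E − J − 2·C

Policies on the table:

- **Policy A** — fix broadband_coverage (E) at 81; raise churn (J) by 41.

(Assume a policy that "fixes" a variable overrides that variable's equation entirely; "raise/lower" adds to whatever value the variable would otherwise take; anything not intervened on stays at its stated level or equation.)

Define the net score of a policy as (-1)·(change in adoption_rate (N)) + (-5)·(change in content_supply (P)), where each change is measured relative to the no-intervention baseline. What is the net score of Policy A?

Baseline:
  E = 42
  J = 58
  C = 154 − 4·42 + 3·58 = 160
  P = 107 + 6·42 − 2·58 + 2·160 = 563
  N = 197 + 2·42 − 58 − 2·160 = -97
Policy A (E := 81, J + 41):
  E = 81
  J = 58 + 41 = 99
  C = 154 − 4·81 + 3·99 = 127
  P = 107 + 6·81 − 2·99 + 2·127 = 649
  N = 197 + 2·81 − 99 − 2·127 = 6
ΔN = 6 − (-97) = 103; ΔP = 649 − 563 = 86
Score = (-1)·103 + (-5)·86 = -533

-533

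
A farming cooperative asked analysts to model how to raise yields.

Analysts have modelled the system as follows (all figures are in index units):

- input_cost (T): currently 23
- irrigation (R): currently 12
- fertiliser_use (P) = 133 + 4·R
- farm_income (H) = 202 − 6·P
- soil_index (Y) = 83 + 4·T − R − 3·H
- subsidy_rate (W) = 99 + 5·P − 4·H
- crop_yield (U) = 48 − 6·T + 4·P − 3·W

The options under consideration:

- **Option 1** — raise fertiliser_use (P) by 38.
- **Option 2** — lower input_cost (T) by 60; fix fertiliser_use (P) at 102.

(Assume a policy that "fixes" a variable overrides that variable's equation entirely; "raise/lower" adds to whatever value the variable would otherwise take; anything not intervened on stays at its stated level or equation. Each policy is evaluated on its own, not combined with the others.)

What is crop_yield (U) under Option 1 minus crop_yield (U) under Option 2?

-10071

Option 1 (P + 38):
  T = 23
  R = 12
  P = 133 + 4·12 (+38 from intervention) = 219
  H = 202 − 6·219 = -1112
  W = 99 + 5·219 − 4·(-1112) = 5642
  U = 48 − 6·23 + 4·219 − 3·5642 = -16140
Option 2 (T − 60, P := 102):
  T = 23 − 60 = -37
  R = 12
  P = 102
  H = 202 − 6·102 = -410
  W = 99 + 5·102 − 4·(-410) = 2249
  U = 48 − 6·(-37) + 4·102 − 3·2249 = -6069
U: -16140 − (-6069) = -10071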